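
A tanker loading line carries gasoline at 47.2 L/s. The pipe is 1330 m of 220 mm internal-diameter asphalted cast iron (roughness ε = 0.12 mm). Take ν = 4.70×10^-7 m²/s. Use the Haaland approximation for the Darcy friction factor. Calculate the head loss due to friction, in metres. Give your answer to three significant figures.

V = 4Q/(πD²) = 4·0.0472/(π·0.220²) = 1.242 m/s
Re = VD/ν = 1.242·0.220/4.70×10^-7 = 5.81×10^5 → turbulent
ε/D = 0.12/220 = 5.45×10^-4
Haaland: f = 0.01776
h_f = f(L/D)V²/(2g) = 0.01776·(1330/0.220)·1.242²/(2·9.81) = 8.435 m

h_f ≈ 8.44 m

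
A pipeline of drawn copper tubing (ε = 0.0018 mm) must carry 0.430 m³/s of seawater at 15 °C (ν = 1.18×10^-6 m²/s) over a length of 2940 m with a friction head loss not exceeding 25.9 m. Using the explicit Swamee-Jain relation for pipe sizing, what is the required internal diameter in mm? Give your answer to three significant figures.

Swamee-Jain (Type III): D = 0.66·[ε^1.25·(LQ²/(gh_f))^4.75 + ν·Q^9.4·(L/(gh_f))^5.2]^0.04
LQ²/(gh_f) = 2.140; L/(gh_f) = 11.57
Term 1 = ε^1.25·(…)^4.75 = 2.44×10^-6; Term 2 = ν·Q^9.4·(…)^5.2 = 1.43×10^-4
D = 0.66·(2.44×10^-6 + 1.43×10^-4)^0.04 = 0.4635 m = 464 mm
Check: V = 2.55 m/s, Re = 1.00×10^6, f = 0.01170, h_f = 24.6 m ≈ 25.9 m ✓

D ≈ 464 mm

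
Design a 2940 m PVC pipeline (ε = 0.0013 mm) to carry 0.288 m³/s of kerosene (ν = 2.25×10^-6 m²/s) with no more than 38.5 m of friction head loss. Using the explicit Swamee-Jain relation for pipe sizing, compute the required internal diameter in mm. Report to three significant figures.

Swamee-Jain (Type III): D = 0.66·[ε^1.25·(LQ²/(gh_f))^4.75 + ν·Q^9.4·(L/(gh_f))^5.2]^0.04
LQ²/(gh_f) = 0.6457; L/(gh_f) = 7.784
Term 1 = ε^1.25·(…)^4.75 = 5.49×10^-9; Term 2 = ν·Q^9.4·(…)^5.2 = 8.03×10^-7
D = 0.66·(5.49×10^-9 + 8.03×10^-7)^0.04 = 0.3766 m = 377 mm
Check: V = 2.59 m/s, Re = 4.33×10^5, f = 0.01349, h_f = 35.9 m ≈ 38.5 m ✓

D ≈ 377 mm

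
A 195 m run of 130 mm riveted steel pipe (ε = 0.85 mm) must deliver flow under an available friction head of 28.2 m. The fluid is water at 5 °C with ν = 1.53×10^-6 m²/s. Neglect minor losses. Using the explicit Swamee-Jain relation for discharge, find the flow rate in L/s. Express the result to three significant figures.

Q ≈ 44.2 L/s

Swamee-Jain (Type II): Q = -0.965·√(gD⁵h_f/L)·ln[ε/(3.7D) + √(3.17ν²L/(gD³h_f))]
√(gD⁵h_f/L) = √(9.81·0.130⁵·28.2/195) = 0.007258
ε/(3.7D) = 0.00177; √(3.17ν²L/(gD³h_f)) = 4.88×10^-5
Q = -0.965·0.007258·ln(0.001816) = 0.04420 m³/s
Check: V = 3.33 m/s, Re = 2.83×10^5, f = 0.03341, h_f = 28.3 m ≈ 28.2 m ✓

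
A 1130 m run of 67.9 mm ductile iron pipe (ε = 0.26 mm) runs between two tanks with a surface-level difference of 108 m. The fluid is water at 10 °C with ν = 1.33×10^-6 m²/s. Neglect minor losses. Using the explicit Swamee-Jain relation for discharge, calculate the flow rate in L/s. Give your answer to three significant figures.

Q ≈ 7.58 L/s

Swamee-Jain (Type II): Q = -0.965·√(gD⁵h_f/L)·ln[ε/(3.7D) + √(3.17ν²L/(gD³h_f))]
√(gD⁵h_f/L) = √(9.81·0.0679⁵·108/1130) = 0.001163
ε/(3.7D) = 0.00103; √(3.17ν²L/(gD³h_f)) = 1.38×10^-4
Q = -0.965·0.001163·ln(0.001173) = 0.007575 m³/s
Check: V = 2.09 m/s, Re = 1.07×10^5, f = 0.02935, h_f = 109 m ≈ 108 m ✓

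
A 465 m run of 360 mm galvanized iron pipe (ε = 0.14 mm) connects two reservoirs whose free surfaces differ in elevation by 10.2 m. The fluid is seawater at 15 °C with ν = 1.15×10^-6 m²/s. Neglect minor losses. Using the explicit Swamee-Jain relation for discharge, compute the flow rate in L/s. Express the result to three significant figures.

Q ≈ 313 L/s

Swamee-Jain (Type II): Q = -0.965·√(gD⁵h_f/L)·ln[ε/(3.7D) + √(3.17ν²L/(gD³h_f))]
√(gD⁵h_f/L) = √(9.81·0.360⁵·10.2/465) = 0.03607
ε/(3.7D) = 1.05×10^-4; √(3.17ν²L/(gD³h_f)) = 2.04×10^-5
Q = -0.965·0.03607·ln(1.255×10^-4) = 0.3127 m³/s
Check: V = 3.07 m/s, Re = 9.62×10^5, f = 0.01652, h_f = 10.3 m ≈ 10.2 m ✓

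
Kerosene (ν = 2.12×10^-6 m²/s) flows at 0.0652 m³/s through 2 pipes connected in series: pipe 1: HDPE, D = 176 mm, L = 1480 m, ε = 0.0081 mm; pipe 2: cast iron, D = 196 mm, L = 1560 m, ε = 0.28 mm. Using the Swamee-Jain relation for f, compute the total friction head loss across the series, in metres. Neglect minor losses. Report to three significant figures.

Pipe 1: V = 2.680 m/s, Re = 2.22×10^5, ε/D = 4.60×10^-5, f = 0.01565, h_1 = f(L/D)V²/2g = 48.18 m
Pipe 2: V = 2.161 m/s, Re = 2.00×10^5, ε/D = 0.00143, f = 0.02274, h_2 = f(L/D)V²/2g = 43.08 m
Series → Q common, losses add: H = Σh = 91.26 m

H ≈ 91.3 m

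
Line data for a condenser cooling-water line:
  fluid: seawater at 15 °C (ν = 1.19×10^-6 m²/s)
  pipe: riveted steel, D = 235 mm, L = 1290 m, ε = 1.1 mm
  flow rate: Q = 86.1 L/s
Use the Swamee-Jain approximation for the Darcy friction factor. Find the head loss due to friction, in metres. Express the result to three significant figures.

V = 4Q/(πD²) = 4·0.0861/(π·0.235²) = 1.985 m/s
Re = VD/ν = 1.985·0.235/1.19×10^-6 = 3.92×10^5 → turbulent
ε/D = 1.1/235 = 0.00468
Swamee-Jain: f = 0.03014
h_f = f(L/D)V²/(2g) = 0.03014·(1290/0.235)·1.985²/(2·9.81) = 33.23 m

h_f ≈ 33.2 m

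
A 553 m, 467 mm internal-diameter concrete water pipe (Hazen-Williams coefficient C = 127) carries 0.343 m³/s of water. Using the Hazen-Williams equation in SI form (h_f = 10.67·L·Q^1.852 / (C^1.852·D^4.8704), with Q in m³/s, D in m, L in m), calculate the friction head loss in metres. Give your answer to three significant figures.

h_f ≈ 4.21 m

h_f = 10.67·553·0.343^1.852 / (127^1.852·0.467^4.8704) = 4.213 m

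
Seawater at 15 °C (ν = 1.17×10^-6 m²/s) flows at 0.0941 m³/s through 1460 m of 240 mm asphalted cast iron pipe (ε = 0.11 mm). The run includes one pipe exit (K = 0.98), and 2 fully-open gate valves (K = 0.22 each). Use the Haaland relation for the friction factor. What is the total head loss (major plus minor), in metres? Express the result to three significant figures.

V = 4Q/(πD²) = 2.080 m/s; V²/2g = 0.2205 m
Re = 4.27×10^5, ε/D = 4.58×10^-4 → f = 0.01745 (Haaland)
Major: h_f = f(L/D)·V²/2g = 0.01745·6083·0.2205 = 23.40 m
Minor: ΣK = 1.42; h_m = ΣK·V²/2g = 0.3131 m
Total H_L = 23.40 + 0.3131 = 23.72 m

H_L ≈ 23.7 m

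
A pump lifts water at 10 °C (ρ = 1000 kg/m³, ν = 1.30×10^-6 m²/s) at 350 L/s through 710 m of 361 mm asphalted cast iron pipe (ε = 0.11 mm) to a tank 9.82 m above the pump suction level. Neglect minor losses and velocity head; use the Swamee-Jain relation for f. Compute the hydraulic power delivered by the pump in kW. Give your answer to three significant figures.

P_hyd ≈ 97.4 kW

V = 4Q/(πD²) = 3.420 m/s; Re = 9.50×10^5; ε/D = 3.05×10^-4; f = 0.01583
h_f = f(L/D)V²/2g = 18.56 m
Total head H = z + h_f = 9.82 + 18.56 = 28.38 m
P_hyd = ρgQH = 1000·9.81·0.350·28.38 = 97.44 kW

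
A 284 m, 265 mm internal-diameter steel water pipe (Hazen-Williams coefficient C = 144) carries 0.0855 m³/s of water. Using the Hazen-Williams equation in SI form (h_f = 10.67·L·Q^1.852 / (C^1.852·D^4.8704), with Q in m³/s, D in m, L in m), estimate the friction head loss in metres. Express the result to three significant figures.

h_f ≈ 2.07 m

h_f = 10.67·284·0.0855^1.852 / (144^1.852·0.265^4.8704) = 2.066 m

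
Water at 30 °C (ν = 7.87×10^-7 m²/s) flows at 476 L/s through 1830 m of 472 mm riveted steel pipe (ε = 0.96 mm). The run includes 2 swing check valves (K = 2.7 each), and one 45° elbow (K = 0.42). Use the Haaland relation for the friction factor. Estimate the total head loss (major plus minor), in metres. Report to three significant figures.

H_L ≈ 36.8 m

V = 4Q/(πD²) = 2.720 m/s; V²/2g = 0.3772 m
Re = 1.63×10^6, ε/D = 0.00203 → f = 0.02367 (Haaland)
Major: h_f = f(L/D)·V²/2g = 0.02367·3877·0.3772 = 34.62 m
Minor: ΣK = 5.82; h_m = ΣK·V²/2g = 2.195 m
Total H_L = 34.62 + 2.195 = 36.81 m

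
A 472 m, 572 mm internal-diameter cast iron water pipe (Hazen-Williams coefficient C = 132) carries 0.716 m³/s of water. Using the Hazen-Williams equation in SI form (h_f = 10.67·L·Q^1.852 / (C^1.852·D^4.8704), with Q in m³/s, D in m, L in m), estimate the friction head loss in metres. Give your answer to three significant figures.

h_f = 10.67·472·0.716^1.852 / (132^1.852·0.572^4.8704) = 4.872 m

h_f ≈ 4.87 m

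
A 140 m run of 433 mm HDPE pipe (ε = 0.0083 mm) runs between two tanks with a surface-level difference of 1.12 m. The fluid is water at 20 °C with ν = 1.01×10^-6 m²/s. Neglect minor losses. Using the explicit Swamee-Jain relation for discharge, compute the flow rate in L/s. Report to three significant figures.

Q ≈ 350 L/s

Swamee-Jain (Type II): Q = -0.965·√(gD⁵h_f/L)·ln[ε/(3.7D) + √(3.17ν²L/(gD³h_f))]
√(gD⁵h_f/L) = √(9.81·0.433⁵·1.12/140) = 0.03456
ε/(3.7D) = 5.18×10^-6; √(3.17ν²L/(gD³h_f)) = 2.25×10^-5
Q = -0.965·0.03456·ln(2.771×10^-5) = 0.3500 m³/s
Check: V = 2.38 m/s, Re = 1.02×10^6, f = 0.01203, h_f = 1.12 m ≈ 1.12 m ✓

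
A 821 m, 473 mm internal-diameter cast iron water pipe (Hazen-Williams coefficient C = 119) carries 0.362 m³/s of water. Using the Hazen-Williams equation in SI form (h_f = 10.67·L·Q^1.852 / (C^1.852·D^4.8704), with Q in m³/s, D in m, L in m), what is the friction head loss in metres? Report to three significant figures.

h_f = 10.67·821·0.362^1.852 / (119^1.852·0.473^4.8704) = 7.326 m

h_f ≈ 7.33 m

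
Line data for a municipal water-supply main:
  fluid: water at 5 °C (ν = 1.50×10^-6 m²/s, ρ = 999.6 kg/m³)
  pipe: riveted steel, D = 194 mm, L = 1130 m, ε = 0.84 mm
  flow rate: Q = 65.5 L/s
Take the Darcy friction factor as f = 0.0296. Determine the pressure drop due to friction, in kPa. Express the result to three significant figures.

V = 4Q/(πD²) = 4·0.0655/(π·0.194²) = 2.216 m/s
h_f = f(L/D)V²/(2g) = 0.02960·(1130/0.194)·2.216²/(2·9.81) = 43.15 m
Δp = ρg·h_f = 999.6·9.81·43.15 = 423.1 kPa

Δp ≈ 423 kPa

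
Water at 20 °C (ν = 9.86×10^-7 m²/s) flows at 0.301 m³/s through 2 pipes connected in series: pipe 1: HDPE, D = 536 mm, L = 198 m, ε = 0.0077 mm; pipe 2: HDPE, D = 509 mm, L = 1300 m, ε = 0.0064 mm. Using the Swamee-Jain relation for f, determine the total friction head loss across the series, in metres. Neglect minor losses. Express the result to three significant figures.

H ≈ 3.96 m

Pipe 1: V = 1.334 m/s, Re = 7.25×10^5, ε/D = 1.44×10^-5, f = 0.01255, h_1 = f(L/D)V²/2g = 0.4204 m
Pipe 2: V = 1.479 m/s, Re = 7.64×10^5, ε/D = 1.26×10^-5, f = 0.01241, h_2 = f(L/D)V²/2g = 3.536 m
Series → Q common, losses add: H = Σh = 3.956 m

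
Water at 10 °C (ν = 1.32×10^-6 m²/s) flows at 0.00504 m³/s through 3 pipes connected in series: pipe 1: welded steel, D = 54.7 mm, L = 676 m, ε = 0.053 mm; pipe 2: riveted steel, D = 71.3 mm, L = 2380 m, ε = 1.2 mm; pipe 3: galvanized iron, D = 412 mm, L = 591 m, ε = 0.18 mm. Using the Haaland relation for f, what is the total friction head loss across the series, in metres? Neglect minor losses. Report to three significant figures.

Pipe 1: V = 2.145 m/s, Re = 8.89×10^4, ε/D = 9.69×10^-4, f = 0.02210, h_1 = f(L/D)V²/2g = 64.04 m
Pipe 2: V = 1.262 m/s, Re = 6.82×10^4, ε/D = 0.0168, f = 0.04627, h_2 = f(L/D)V²/2g = 125.4 m
Pipe 3: V = 0.03780 m/s, Re = 1.18×10^4, ε/D = 4.37×10^-4, f = 0.03011, h_3 = f(L/D)V²/2g = 0.003146 m
Series → Q common, losses add: H = Σh = 189.5 m

H ≈ 189 m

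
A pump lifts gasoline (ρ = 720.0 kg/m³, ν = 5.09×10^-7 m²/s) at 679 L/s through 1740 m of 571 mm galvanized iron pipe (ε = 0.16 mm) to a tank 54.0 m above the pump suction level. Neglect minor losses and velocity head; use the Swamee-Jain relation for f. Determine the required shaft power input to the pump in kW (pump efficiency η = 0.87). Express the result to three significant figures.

V = 4Q/(πD²) = 2.652 m/s; Re = 2.97×10^6; ε/D = 2.80×10^-4; f = 0.01506
h_f = f(L/D)V²/2g = 16.45 m
Total head H = z + h_f = 54.0 + 16.45 = 70.45 m
P_hyd = ρgQH = 720.0·9.81·0.679·70.45 = 337.9 kW
P_shaft = P_hyd/η = 337.9/0.87 = 388.3 kW

P_shaft ≈ 388 kW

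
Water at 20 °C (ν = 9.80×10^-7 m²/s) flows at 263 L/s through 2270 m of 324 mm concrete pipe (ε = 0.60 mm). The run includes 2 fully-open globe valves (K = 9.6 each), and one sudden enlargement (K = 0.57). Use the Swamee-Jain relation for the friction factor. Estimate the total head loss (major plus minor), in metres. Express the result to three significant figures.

H_L ≈ 94.6 m

V = 4Q/(πD²) = 3.190 m/s; V²/2g = 0.5186 m
Re = 1.05×10^6, ε/D = 0.00185 → f = 0.02321 (Swamee-Jain)
Major: h_f = f(L/D)·V²/2g = 0.02321·7006·0.5186 = 84.33 m
Minor: ΣK = 19.8; h_m = ΣK·V²/2g = 10.25 m
Total H_L = 84.33 + 10.25 = 94.58 m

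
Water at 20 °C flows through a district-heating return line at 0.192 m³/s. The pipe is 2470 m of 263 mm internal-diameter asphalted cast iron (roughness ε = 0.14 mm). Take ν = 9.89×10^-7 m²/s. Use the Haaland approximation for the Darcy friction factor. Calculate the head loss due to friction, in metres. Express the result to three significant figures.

V = 4Q/(πD²) = 4·0.192/(π·0.263²) = 3.534 m/s
Re = VD/ν = 3.534·0.263/9.89×10^-7 = 9.40×10^5 → turbulent
ε/D = 0.14/263 = 5.32×10^-4
Haaland: f = 0.01742
h_f = f(L/D)V²/(2g) = 0.01742·(2470/0.263)·3.534²/(2·9.81) = 104.1 m

h_f ≈ 104 m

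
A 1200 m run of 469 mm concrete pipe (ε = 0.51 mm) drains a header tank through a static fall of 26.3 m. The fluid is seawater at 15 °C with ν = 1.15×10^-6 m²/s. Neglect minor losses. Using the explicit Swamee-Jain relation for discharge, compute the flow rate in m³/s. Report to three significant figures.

Q ≈ 0.545 m³/s

Swamee-Jain (Type II): Q = -0.965·√(gD⁵h_f/L)·ln[ε/(3.7D) + √(3.17ν²L/(gD³h_f))]
√(gD⁵h_f/L) = √(9.81·0.469⁵·26.3/1200) = 0.06985
ε/(3.7D) = 2.94×10^-4; √(3.17ν²L/(gD³h_f)) = 1.37×10^-5
Q = -0.965·0.06985·ln(3.076×10^-4) = 0.5451 m³/s
Check: V = 3.16 m/s, Re = 1.29×10^6, f = 0.02034, h_f = 26.4 m ≈ 26.3 m ✓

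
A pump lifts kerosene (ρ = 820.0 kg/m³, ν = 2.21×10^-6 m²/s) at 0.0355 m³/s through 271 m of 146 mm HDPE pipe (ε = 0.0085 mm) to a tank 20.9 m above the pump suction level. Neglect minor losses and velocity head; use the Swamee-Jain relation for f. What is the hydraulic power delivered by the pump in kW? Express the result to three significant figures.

P_hyd ≈ 8.04 kW

V = 4Q/(πD²) = 2.120 m/s; Re = 1.40×10^5; ε/D = 5.82×10^-5; f = 0.01709
h_f = f(L/D)V²/2g = 7.270 m
Total head H = z + h_f = 20.9 + 7.270 = 28.17 m
P_hyd = ρgQH = 820.0·9.81·0.0355·28.17 = 8.045 kW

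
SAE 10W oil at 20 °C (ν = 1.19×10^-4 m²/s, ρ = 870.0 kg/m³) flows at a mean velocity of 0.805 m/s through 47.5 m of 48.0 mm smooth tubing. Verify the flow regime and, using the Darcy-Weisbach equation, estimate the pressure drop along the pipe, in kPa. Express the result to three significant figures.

Δp ≈ 55.0 kPa

Re = VD/ν = 0.805·0.04800/1.19×10^-4 = 325 → laminar (Re < 2300)
f = 64/Re = 0.1971
h_f = f(L/D)V²/(2g) = 0.1971·(47.5/0.04800)·0.805²/(2·9.81) = 6.442 m
Δp = ρg·h_f = 870.0·9.81·6.442 = 54.98 kPa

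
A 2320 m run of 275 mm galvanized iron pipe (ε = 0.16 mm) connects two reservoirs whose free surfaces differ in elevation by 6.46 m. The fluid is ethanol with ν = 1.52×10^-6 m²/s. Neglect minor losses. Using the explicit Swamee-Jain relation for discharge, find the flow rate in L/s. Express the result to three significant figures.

Swamee-Jain (Type II): Q = -0.965·√(gD⁵h_f/L)·ln[ε/(3.7D) + √(3.17ν²L/(gD³h_f))]
√(gD⁵h_f/L) = √(9.81·0.275⁵·6.46/2320) = 0.006554
ε/(3.7D) = 1.57×10^-4; √(3.17ν²L/(gD³h_f)) = 1.14×10^-4
Q = -0.965·0.006554·ln(2.708×10^-4) = 0.05196 m³/s
Check: V = 0.875 m/s, Re = 1.58×10^5, f = 0.01976, h_f = 6.50 m ≈ 6.46 m ✓

Q ≈ 52.0 L/s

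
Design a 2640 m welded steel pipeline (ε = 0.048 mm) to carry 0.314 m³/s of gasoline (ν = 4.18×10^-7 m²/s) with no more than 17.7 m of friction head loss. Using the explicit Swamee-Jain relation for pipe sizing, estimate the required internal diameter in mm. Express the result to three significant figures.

D ≈ 439 mm

Swamee-Jain (Type III): D = 0.66·[ε^1.25·(LQ²/(gh_f))^4.75 + ν·Q^9.4·(L/(gh_f))^5.2]^0.04
LQ²/(gh_f) = 1.499; L/(gh_f) = 15.20
Term 1 = ε^1.25·(…)^4.75 = 2.73×10^-5; Term 2 = ν·Q^9.4·(…)^5.2 = 1.09×10^-5
D = 0.66·(2.73×10^-5 + 1.09×10^-5)^0.04 = 0.4394 m = 439 mm
Check: V = 2.07 m/s, Re = 2.18×10^6, f = 0.01298, h_f = 17.0 m ≈ 17.7 m ✓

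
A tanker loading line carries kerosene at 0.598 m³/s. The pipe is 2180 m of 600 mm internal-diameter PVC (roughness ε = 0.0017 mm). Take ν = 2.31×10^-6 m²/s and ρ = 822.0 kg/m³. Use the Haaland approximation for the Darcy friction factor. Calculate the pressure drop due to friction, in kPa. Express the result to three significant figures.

Δp ≈ 86.0 kPa

V = 4Q/(πD²) = 4·0.598/(π·0.600²) = 2.115 m/s
Re = VD/ν = 2.115·0.600/2.31×10^-6 = 5.49×10^5 → turbulent
ε/D = 0.0017/600 = 2.83×10^-6
Haaland: f = 0.01288
h_f = f(L/D)V²/(2g) = 0.01288·(2180/0.600)·2.115²/(2·9.81) = 10.67 m
Δp = ρg·h_f = 822.0·9.81·10.67 = 86.03 kPa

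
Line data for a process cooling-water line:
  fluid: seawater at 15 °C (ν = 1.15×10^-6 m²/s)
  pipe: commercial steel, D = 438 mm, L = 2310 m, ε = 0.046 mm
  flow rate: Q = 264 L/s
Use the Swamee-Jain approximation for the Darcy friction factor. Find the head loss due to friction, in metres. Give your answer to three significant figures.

h_f ≈ 11.6 m

V = 4Q/(πD²) = 4·0.264/(π·0.438²) = 1.752 m/s
Re = VD/ν = 1.752·0.438/1.15×10^-6 = 6.67×10^5 → turbulent
ε/D = 0.046/438 = 1.05×10^-4
Swamee-Jain: f = 0.01409
h_f = f(L/D)V²/(2g) = 0.01409·(2310/0.438)·1.752²/(2·9.81) = 11.62 m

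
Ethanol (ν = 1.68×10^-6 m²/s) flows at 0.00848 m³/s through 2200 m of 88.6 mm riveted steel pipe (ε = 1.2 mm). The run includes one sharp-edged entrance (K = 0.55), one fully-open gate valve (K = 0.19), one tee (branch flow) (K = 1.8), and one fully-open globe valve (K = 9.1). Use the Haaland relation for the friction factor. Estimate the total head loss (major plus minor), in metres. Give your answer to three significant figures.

V = 4Q/(πD²) = 1.375 m/s; V²/2g = 0.09642 m
Re = 7.25×10^4, ε/D = 0.0135 → f = 0.04284 (Haaland)
Major: h_f = f(L/D)·V²/2g = 0.04284·24831·0.09642 = 102.6 m
Minor: ΣK = 11.6; h_m = ΣK·V²/2g = 1.122 m
Total H_L = 102.6 + 1.122 = 103.7 m

H_L ≈ 104 m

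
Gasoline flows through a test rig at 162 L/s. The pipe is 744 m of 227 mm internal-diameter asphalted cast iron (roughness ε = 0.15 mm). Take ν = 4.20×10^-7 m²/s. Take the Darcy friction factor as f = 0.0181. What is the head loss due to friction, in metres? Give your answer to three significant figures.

V = 4Q/(πD²) = 4·0.162/(π·0.227²) = 4.003 m/s
h_f = f(L/D)V²/(2g) = 0.01810·(744/0.227)·4.003²/(2·9.81) = 48.45 m

h_f ≈ 48.4 m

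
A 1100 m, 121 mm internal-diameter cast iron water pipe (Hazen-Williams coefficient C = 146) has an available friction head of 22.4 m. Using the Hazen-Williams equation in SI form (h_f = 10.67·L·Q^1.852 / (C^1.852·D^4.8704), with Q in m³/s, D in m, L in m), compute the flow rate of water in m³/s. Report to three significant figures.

Rearranging: Q = [h_f·C^1.852·D^4.8704 / (10.67·L)]^(1/1.852)
Q = [22.4·146^1.852·0.121^4.8704 / (10.67·1100)]^0.540 = 0.01923 m³/s

Q ≈ 0.0192 m³/s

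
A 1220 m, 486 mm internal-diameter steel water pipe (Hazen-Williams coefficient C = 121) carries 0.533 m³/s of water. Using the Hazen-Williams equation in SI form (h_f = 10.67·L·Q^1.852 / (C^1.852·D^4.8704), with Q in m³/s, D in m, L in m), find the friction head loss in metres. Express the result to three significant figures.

h_f = 10.67·1220·0.533^1.852 / (121^1.852·0.486^4.8704) = 18.94 m

h_f ≈ 18.9 m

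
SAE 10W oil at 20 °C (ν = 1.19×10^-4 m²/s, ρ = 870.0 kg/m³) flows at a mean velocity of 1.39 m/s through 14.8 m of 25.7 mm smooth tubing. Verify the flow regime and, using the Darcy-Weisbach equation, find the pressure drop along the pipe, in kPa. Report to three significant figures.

Re = VD/ν = 1.39·0.02570/1.19×10^-4 = 300 → laminar (Re < 2300)
f = 64/Re = 0.2132
h_f = f(L/D)V²/(2g) = 0.2132·(14.8/0.02570)·1.39²/(2·9.81) = 12.09 m
Δp = ρg·h_f = 870.0·9.81·12.09 = 103.2 kPa

Δp ≈ 103 kPa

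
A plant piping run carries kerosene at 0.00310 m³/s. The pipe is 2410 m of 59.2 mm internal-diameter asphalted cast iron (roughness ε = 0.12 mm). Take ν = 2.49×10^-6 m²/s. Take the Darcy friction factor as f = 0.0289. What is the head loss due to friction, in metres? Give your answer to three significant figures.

h_f ≈ 76.1 m

V = 4Q/(πD²) = 4·0.00310/(π·0.0592²) = 1.126 m/s
h_f = f(L/D)V²/(2g) = 0.02890·(2410/0.0592)·1.126²/(2·9.81) = 76.06 m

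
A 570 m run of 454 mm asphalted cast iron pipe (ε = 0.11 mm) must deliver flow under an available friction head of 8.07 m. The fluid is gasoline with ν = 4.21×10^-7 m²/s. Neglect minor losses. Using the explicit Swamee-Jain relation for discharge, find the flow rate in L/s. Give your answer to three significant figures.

Q ≈ 476 L/s

Swamee-Jain (Type II): Q = -0.965·√(gD⁵h_f/L)·ln[ε/(3.7D) + √(3.17ν²L/(gD³h_f))]
√(gD⁵h_f/L) = √(9.81·0.454⁵·8.07/570) = 0.05176
ε/(3.7D) = 6.55×10^-5; √(3.17ν²L/(gD³h_f)) = 6.57×10^-6
Q = -0.965·0.05176·ln(7.206×10^-5) = 0.4764 m³/s
Check: V = 2.94 m/s, Re = 3.17×10^6, f = 0.01463, h_f = 8.11 m ≈ 8.07 m ✓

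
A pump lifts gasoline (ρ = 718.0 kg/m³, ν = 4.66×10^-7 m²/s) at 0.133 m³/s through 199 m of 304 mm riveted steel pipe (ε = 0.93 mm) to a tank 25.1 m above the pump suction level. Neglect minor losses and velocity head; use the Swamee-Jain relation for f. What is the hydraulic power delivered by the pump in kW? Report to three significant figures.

V = 4Q/(πD²) = 1.832 m/s; Re = 1.20×10^6; ε/D = 0.00306; f = 0.02648
h_f = f(L/D)V²/2g = 2.967 m
Total head H = z + h_f = 25.1 + 2.967 = 28.07 m
P_hyd = ρgQH = 718.0·9.81·0.133·28.07 = 26.29 kW

P_hyd ≈ 26.3 kW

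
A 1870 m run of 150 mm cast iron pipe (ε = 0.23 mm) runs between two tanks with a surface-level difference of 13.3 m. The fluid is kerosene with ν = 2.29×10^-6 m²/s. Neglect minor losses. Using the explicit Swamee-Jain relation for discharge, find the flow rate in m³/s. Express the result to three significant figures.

Q ≈ 0.0162 m³/s

Swamee-Jain (Type II): Q = -0.965·√(gD⁵h_f/L)·ln[ε/(3.7D) + √(3.17ν²L/(gD³h_f))]
√(gD⁵h_f/L) = √(9.81·0.150⁵·13.3/1870) = 0.002302
ε/(3.7D) = 4.14×10^-4; √(3.17ν²L/(gD³h_f)) = 2.66×10^-4
Q = -0.965·0.002302·ln(6.801×10^-4) = 0.01620 m³/s
Check: V = 0.917 m/s, Re = 6.00×10^4, f = 0.02513, h_f = 13.4 m ≈ 13.3 m ✓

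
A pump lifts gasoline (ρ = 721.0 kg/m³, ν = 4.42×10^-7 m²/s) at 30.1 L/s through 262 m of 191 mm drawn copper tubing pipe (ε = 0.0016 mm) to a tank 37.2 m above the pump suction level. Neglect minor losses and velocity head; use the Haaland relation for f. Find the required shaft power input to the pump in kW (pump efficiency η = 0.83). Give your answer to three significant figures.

V = 4Q/(πD²) = 1.051 m/s; Re = 4.54×10^5; ε/D = 8.38×10^-6; f = 0.01338
h_f = f(L/D)V²/2g = 1.032 m
Total head H = z + h_f = 37.2 + 1.032 = 38.23 m
P_hyd = ρgQH = 721.0·9.81·0.0301·38.23 = 8.140 kW
P_shaft = P_hyd/η = 8.140/0.83 = 9.807 kW

P_shaft ≈ 9.81 kW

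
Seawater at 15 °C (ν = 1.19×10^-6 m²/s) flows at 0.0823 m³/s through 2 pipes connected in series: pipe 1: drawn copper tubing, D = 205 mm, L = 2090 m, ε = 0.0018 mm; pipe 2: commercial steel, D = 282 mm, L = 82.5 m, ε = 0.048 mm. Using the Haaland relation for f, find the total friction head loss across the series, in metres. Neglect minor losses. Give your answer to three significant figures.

H ≈ 44.1 m

Pipe 1: V = 2.493 m/s, Re = 4.30×10^5, ε/D = 8.78×10^-6, f = 0.01351, h_1 = f(L/D)V²/2g = 43.66 m
Pipe 2: V = 1.318 m/s, Re = 3.12×10^5, ε/D = 1.70×10^-4, f = 0.01575, h_2 = f(L/D)V²/2g = 0.4078 m
Series → Q common, losses add: H = Σh = 44.07 m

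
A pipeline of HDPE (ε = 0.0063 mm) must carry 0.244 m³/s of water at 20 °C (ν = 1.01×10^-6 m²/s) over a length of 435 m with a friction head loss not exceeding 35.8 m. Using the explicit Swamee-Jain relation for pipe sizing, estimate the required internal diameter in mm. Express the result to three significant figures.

D ≈ 236 mm

Swamee-Jain (Type III): D = 0.66·[ε^1.25·(LQ²/(gh_f))^4.75 + ν·Q^9.4·(L/(gh_f))^5.2]^0.04
LQ²/(gh_f) = 0.07374; L/(gh_f) = 1.239
Term 1 = ε^1.25·(…)^4.75 = 1.32×10^-12; Term 2 = ν·Q^9.4·(…)^5.2 = 5.36×10^-12
D = 0.66·(1.32×10^-12 + 5.36×10^-12)^0.04 = 0.2358 m = 236 mm
Check: V = 5.59 m/s, Re = 1.30×10^6, f = 0.01182, h_f = 34.7 m ≈ 35.8 m ✓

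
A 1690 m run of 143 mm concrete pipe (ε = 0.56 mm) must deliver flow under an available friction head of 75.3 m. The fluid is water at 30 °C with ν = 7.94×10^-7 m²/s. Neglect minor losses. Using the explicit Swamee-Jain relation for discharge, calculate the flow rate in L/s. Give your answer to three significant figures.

Q ≈ 33.6 L/s

Swamee-Jain (Type II): Q = -0.965·√(gD⁵h_f/L)·ln[ε/(3.7D) + √(3.17ν²L/(gD³h_f))]
√(gD⁵h_f/L) = √(9.81·0.143⁵·75.3/1690) = 0.005112
ε/(3.7D) = 0.00106; √(3.17ν²L/(gD³h_f)) = 3.95×10^-5
Q = -0.965·0.005112·ln(0.001098) = 0.03362 m³/s
Check: V = 2.09 m/s, Re = 3.77×10^5, f = 0.02866, h_f = 75.6 m ≈ 75.3 m ✓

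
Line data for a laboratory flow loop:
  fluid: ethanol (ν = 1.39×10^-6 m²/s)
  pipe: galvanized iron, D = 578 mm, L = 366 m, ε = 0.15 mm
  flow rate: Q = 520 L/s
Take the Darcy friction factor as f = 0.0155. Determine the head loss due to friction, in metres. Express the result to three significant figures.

h_f ≈ 1.96 m

V = 4Q/(πD²) = 4·0.520/(π·0.578²) = 1.982 m/s
h_f = f(L/D)V²/(2g) = 0.01550·(366/0.578)·1.982²/(2·9.81) = 1.965 m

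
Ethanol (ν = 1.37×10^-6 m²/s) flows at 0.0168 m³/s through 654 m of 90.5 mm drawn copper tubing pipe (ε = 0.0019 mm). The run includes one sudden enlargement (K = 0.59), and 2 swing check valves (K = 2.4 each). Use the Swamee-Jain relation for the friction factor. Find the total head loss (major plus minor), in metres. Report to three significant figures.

H_L ≈ 42.5 m

V = 4Q/(πD²) = 2.612 m/s; V²/2g = 0.3477 m
Re = 1.73×10^5, ε/D = 2.10×10^-5 → f = 0.01616 (Swamee-Jain)
Major: h_f = f(L/D)·V²/2g = 0.01616·7227·0.3477 = 40.61 m
Minor: ΣK = 5.39; h_m = ΣK·V²/2g = 1.874 m
Total H_L = 40.61 + 1.874 = 42.49 m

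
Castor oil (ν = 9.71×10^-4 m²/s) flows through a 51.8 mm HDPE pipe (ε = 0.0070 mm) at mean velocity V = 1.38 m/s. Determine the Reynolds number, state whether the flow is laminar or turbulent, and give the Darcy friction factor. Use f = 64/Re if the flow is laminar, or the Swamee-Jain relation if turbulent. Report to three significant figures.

Re ≈ 73.6; laminar; f = 64/Re ≈ 0.869

Re = VD/ν = 1.380·0.0518/9.71×10^-4 = 73.6
Re < 2300 → laminar → f = 64/Re = 0.8693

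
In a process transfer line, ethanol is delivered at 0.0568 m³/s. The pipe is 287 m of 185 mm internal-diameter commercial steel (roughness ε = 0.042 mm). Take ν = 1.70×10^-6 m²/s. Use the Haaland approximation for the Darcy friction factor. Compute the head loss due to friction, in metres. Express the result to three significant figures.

V = 4Q/(πD²) = 4·0.0568/(π·0.185²) = 2.113 m/s
Re = VD/ν = 2.113·0.185/1.70×10^-6 = 2.30×10^5 → turbulent
ε/D = 0.042/185 = 2.27×10^-4
Haaland: f = 0.01676
h_f = f(L/D)V²/(2g) = 0.01676·(287/0.185)·2.113²/(2·9.81) = 5.917 m

h_f ≈ 5.92 m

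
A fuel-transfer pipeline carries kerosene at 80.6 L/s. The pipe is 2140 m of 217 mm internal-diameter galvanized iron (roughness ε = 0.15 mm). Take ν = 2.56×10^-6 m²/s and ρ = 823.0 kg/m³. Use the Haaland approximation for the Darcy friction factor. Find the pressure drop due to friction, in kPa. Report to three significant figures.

V = 4Q/(πD²) = 4·0.0806/(π·0.217²) = 2.179 m/s
Re = VD/ν = 2.179·0.217/2.56×10^-6 = 1.85×10^5 → turbulent
ε/D = 0.15/217 = 6.91×10^-4
Haaland: f = 0.01970
h_f = f(L/D)V²/(2g) = 0.01970·(2140/0.217)·2.179²/(2·9.81) = 47.02 m
Δp = ρg·h_f = 823.0·9.81·47.02 = 379.6 kPa

Δp ≈ 380 kPa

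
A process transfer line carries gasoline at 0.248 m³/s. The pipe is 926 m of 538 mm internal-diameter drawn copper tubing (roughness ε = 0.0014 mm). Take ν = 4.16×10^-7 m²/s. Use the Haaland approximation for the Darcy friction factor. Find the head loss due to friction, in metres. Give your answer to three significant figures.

V = 4Q/(πD²) = 4·0.248/(π·0.538²) = 1.091 m/s
Re = VD/ν = 1.091·0.538/4.16×10^-7 = 1.41×10^6 → turbulent
ε/D = 0.0014/538 = 2.60×10^-6
Haaland: f = 0.01100
h_f = f(L/D)V²/(2g) = 0.01100·(926/0.538)·1.091²/(2·9.81) = 1.148 m

h_f ≈ 1.15 m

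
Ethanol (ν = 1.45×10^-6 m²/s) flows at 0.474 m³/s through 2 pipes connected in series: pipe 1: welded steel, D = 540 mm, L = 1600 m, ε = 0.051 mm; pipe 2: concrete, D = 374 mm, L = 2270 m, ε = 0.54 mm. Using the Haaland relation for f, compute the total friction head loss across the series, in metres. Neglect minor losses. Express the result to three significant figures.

H ≈ 134 m

Pipe 1: V = 2.070 m/s, Re = 7.71×10^5, ε/D = 9.44×10^-5, f = 0.01356, h_1 = f(L/D)V²/2g = 8.770 m
Pipe 2: V = 4.315 m/s, Re = 1.11×10^6, ε/D = 0.00144, f = 0.02174, h_2 = f(L/D)V²/2g = 125.2 m
Series → Q common, losses add: H = Σh = 134.0 m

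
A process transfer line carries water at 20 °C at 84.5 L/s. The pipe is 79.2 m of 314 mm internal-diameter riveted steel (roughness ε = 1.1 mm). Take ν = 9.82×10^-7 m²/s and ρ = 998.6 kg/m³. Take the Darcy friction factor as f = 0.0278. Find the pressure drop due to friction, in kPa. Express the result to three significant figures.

V = 4Q/(πD²) = 4·0.0845/(π·0.314²) = 1.091 m/s
h_f = f(L/D)V²/(2g) = 0.02780·(79.2/0.314)·1.091²/(2·9.81) = 0.4256 m
Δp = ρg·h_f = 998.6·9.81·0.4256 = 4.169 kPa

Δp ≈ 4.17 kPa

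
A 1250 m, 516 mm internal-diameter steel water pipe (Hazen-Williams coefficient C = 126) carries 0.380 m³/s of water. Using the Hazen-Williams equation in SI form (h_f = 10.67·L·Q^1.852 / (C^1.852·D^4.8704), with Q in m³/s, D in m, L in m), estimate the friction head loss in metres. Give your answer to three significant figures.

h_f = 10.67·1250·0.380^1.852 / (126^1.852·0.516^4.8704) = 7.186 m

h_f ≈ 7.19 m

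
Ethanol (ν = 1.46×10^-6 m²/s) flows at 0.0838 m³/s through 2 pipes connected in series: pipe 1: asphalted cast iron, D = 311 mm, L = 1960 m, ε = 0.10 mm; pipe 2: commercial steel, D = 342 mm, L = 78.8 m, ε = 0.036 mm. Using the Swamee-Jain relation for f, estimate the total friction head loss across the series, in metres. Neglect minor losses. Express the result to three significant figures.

H ≈ 7.05 m

Pipe 1: V = 1.103 m/s, Re = 2.35×10^5, ε/D = 3.22×10^-4, f = 0.01762, h_1 = f(L/D)V²/2g = 6.887 m
Pipe 2: V = 0.9122 m/s, Re = 2.14×10^5, ε/D = 1.05×10^-4, f = 0.01627, h_2 = f(L/D)V²/2g = 0.1590 m
Series → Q common, losses add: H = Σh = 7.046 m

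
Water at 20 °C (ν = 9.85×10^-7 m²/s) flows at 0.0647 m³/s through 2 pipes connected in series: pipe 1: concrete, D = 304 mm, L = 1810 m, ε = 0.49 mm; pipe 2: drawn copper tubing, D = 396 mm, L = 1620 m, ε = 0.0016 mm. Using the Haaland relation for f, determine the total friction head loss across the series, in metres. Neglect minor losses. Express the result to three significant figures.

Pipe 1: V = 0.8914 m/s, Re = 2.75×10^5, ε/D = 0.00161, f = 0.02285, h_1 = f(L/D)V²/2g = 5.508 m
Pipe 2: V = 0.5253 m/s, Re = 2.11×10^5, ε/D = 4.04×10^-6, f = 0.01536, h_2 = f(L/D)V²/2g = 0.8838 m
Series → Q common, losses add: H = Σh = 6.392 m

H ≈ 6.39 m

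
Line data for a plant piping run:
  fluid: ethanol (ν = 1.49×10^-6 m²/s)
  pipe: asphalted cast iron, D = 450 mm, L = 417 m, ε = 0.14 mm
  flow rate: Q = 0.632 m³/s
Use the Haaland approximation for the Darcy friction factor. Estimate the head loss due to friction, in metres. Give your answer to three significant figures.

h_f ≈ 11.6 m

V = 4Q/(πD²) = 4·0.632/(π·0.450²) = 3.974 m/s
Re = VD/ν = 3.974·0.450/1.49×10^-6 = 1.20×10^6 → turbulent
ε/D = 0.14/450 = 3.11×10^-4
Haaland: f = 0.01560
h_f = f(L/D)V²/(2g) = 0.01560·(417/0.450)·3.974²/(2·9.81) = 11.64 m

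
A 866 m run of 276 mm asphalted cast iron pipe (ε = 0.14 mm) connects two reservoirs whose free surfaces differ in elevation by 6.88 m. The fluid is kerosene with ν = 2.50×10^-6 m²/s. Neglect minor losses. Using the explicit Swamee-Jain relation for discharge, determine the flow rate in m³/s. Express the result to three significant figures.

Swamee-Jain (Type II): Q = -0.965·√(gD⁵h_f/L)·ln[ε/(3.7D) + √(3.17ν²L/(gD³h_f))]
√(gD⁵h_f/L) = √(9.81·0.276⁵·6.88/866) = 0.01117
ε/(3.7D) = 1.37×10^-4; √(3.17ν²L/(gD³h_f)) = 1.10×10^-4
Q = -0.965·0.01117·ln(2.471×10^-4) = 0.08955 m³/s
Check: V = 1.50 m/s, Re = 1.65×10^5, f = 0.01932, h_f = 6.92 m ≈ 6.88 m ✓

Q ≈ 0.0895 m³/s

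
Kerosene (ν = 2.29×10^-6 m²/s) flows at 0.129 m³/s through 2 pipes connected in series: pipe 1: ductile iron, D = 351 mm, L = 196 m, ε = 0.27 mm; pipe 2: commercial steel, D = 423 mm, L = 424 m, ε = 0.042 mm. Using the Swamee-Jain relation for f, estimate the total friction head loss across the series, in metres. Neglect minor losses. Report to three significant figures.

Pipe 1: V = 1.333 m/s, Re = 2.04×10^5, ε/D = 7.69×10^-4, f = 0.02020, h_1 = f(L/D)V²/2g = 1.022 m
Pipe 2: V = 0.9180 m/s, Re = 1.70×10^5, ε/D = 9.93×10^-5, f = 0.01682, h_2 = f(L/D)V²/2g = 0.7243 m
Series → Q common, losses add: H = Σh = 1.746 m

H ≈ 1.75 m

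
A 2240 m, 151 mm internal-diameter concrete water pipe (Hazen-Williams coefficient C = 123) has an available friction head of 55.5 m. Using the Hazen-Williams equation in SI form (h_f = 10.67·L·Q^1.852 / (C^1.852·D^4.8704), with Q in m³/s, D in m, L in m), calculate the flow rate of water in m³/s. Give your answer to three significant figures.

Q ≈ 0.0322 m³/s

Rearranging: Q = [h_f·C^1.852·D^4.8704 / (10.67·L)]^(1/1.852)
Q = [55.5·123^1.852·0.151^4.8704 / (10.67·2240)]^0.540 = 0.03225 m³/s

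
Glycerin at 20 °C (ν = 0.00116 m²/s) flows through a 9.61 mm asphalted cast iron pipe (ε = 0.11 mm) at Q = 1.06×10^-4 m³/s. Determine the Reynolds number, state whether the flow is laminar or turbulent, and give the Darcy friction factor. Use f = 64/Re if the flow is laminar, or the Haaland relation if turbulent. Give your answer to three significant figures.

V = 4Q/(πD²) = 1.461 m/s
Re = VD/ν = 1.461·0.00961/0.00116 = 12.1
Re < 2300 → laminar → f = 64/Re = 5.286

Re ≈ 12.1; laminar; f = 64/Re ≈ 5.29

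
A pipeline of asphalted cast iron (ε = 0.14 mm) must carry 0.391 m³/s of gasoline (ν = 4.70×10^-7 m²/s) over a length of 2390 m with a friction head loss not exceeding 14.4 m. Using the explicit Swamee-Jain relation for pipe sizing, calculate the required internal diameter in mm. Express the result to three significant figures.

Swamee-Jain (Type III): D = 0.66·[ε^1.25·(LQ²/(gh_f))^4.75 + ν·Q^9.4·(L/(gh_f))^5.2]^0.04
LQ²/(gh_f) = 2.587; L/(gh_f) = 16.92
Term 1 = ε^1.25·(…)^4.75 = 0.00139; Term 2 = ν·Q^9.4·(…)^5.2 = 1.68×10^-4
D = 0.66·(0.00139 + 1.68×10^-4)^0.04 = 0.5096 m = 510 mm
Check: V = 1.92 m/s, Re = 2.08×10^6, f = 0.01513, h_f = 13.3 m ≈ 14.4 m ✓

D ≈ 510 mm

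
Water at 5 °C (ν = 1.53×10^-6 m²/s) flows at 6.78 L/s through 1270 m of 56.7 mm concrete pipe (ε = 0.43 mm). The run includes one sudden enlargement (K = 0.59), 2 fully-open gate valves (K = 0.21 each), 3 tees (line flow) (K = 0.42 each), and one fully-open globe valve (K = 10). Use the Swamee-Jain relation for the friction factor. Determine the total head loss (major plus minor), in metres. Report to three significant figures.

H_L ≈ 297 m

V = 4Q/(πD²) = 2.685 m/s; V²/2g = 0.3675 m
Re = 9.95×10^4, ε/D = 0.00758 → f = 0.03556 (Swamee-Jain)
Major: h_f = f(L/D)·V²/2g = 0.03556·22399·0.3675 = 292.7 m
Minor: ΣK = 12.3; h_m = ΣK·V²/2g = 4.509 m
Total H_L = 292.7 + 4.509 = 297.3 m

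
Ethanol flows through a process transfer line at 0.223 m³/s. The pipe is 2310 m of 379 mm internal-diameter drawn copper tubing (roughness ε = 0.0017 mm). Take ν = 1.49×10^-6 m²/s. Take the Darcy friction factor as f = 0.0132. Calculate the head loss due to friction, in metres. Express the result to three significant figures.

V = 4Q/(πD²) = 4·0.223/(π·0.379²) = 1.977 m/s
h_f = f(L/D)V²/(2g) = 0.01320·(2310/0.379)·1.977²/(2·9.81) = 16.02 m

h_f ≈ 16.0 m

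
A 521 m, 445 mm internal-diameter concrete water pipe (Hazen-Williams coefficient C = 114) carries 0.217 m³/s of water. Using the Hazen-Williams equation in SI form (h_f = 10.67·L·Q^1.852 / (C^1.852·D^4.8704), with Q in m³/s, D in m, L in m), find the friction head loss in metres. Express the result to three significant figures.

h_f ≈ 2.63 m

h_f = 10.67·521·0.217^1.852 / (114^1.852·0.445^4.8704) = 2.626 m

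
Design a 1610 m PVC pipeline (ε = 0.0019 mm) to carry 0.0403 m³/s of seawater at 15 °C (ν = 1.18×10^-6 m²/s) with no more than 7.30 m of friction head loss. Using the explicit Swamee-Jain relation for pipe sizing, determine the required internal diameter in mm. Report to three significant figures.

Swamee-Jain (Type III): D = 0.66·[ε^1.25·(LQ²/(gh_f))^4.75 + ν·Q^9.4·(L/(gh_f))^5.2]^0.04
LQ²/(gh_f) = 0.03651; L/(gh_f) = 22.48
Term 1 = ε^1.25·(…)^4.75 = 1.05×10^-14; Term 2 = ν·Q^9.4·(…)^5.2 = 9.80×10^-13
D = 0.66·(1.05×10^-14 + 9.80×10^-13)^0.04 = 0.2185 m = 218 mm
Check: V = 1.08 m/s, Re = 1.99×10^5, f = 0.01563, h_f = 6.78 m ≈ 7.30 m ✓

D ≈ 218 mm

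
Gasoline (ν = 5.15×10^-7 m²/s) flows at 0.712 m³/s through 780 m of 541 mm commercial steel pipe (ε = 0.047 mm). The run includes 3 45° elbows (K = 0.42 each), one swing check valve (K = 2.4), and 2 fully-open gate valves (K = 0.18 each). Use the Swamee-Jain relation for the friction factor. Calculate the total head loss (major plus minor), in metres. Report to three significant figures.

V = 4Q/(πD²) = 3.097 m/s; V²/2g = 0.4890 m
Re = 3.25×10^6, ε/D = 8.69×10^-5 → f = 0.01233 (Swamee-Jain)
Major: h_f = f(L/D)·V²/2g = 0.01233·1442·0.4890 = 8.691 m
Minor: ΣK = 4.02; h_m = ΣK·V²/2g = 1.966 m
Total H_L = 8.691 + 1.966 = 10.66 m

H_L ≈ 10.7 m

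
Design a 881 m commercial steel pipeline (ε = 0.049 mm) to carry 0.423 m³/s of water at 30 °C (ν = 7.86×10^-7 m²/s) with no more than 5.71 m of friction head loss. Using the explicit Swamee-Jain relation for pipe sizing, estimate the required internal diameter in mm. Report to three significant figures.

Swamee-Jain (Type III): D = 0.66·[ε^1.25·(LQ²/(gh_f))^4.75 + ν·Q^9.4·(L/(gh_f))^5.2]^0.04
LQ²/(gh_f) = 2.814; L/(gh_f) = 15.73
Term 1 = ε^1.25·(…)^4.75 = 5.59×10^-4; Term 2 = ν·Q^9.4·(…)^5.2 = 4.03×10^-4
D = 0.66·(5.59×10^-4 + 4.03×10^-4)^0.04 = 0.4999 m = 500 mm
Check: V = 2.16 m/s, Re = 1.37×10^6, f = 0.01315, h_f = 5.49 m ≈ 5.71 m ✓

D ≈ 500 mm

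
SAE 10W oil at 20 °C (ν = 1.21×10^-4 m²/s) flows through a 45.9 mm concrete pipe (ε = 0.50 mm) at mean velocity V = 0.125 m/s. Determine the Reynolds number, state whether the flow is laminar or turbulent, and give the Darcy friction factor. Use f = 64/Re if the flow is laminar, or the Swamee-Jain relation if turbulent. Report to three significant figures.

Re ≈ 47.4; laminar; f = 64/Re ≈ 1.35

Re = VD/ν = 0.1250·0.0459/1.21×10^-4 = 47.4
Re < 2300 → laminar → f = 64/Re = 1.350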